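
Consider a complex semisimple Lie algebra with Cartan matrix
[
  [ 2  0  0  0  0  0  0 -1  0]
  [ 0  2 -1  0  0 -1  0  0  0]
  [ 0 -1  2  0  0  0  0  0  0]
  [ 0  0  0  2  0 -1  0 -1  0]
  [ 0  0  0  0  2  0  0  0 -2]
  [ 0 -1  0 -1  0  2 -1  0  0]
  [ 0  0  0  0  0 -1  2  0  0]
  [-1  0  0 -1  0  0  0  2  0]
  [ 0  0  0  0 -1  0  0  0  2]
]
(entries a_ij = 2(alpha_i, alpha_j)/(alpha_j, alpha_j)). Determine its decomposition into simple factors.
The diagram associated to this matrix has two connected components: the simple roots {alpha_5, alpha_9} form a chain of 2 nodes with a double edge at one end; the terminal node there is the unique short simple root (B_2), and {alpha_1, alpha_2, alpha_3, alpha_4, alpha_6, alpha_7, alpha_8} form a chain of 6 nodes with one extra node attached to the third node from one end (E_7). A semisimple Lie algebra decomposes uniquely as the direct sum of simple ideals, one per connected component of its Dynkin diagram, so g ≅ B_2 ⊕ E_7 (dimension 10 + 133 = 143).

type B_2 ⊕ type E_7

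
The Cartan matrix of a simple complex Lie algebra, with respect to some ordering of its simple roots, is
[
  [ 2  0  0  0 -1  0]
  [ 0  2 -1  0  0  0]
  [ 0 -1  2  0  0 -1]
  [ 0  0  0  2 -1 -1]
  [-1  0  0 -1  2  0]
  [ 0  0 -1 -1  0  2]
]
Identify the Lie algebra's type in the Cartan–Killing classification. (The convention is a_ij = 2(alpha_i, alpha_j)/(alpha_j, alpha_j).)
A_6 (sl(7))

The matrix has rank 6 with 2's on the diagonal. Reading the off-diagonal entries as Dynkin edges (a single edge where a_ij = a_ji = -1; a double or triple edge where a_ij * a_ji = 2 or 3), the diagram is a chain of 6 nodes with single edges (A_6). One simple-root ordering that puts it in standard form is (alpha_1, alpha_5, alpha_4, alpha_6, alpha_3, alpha_2). So the algebra is type A_6, i.e. sl(7).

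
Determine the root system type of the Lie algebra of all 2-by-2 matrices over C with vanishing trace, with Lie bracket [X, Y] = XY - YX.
This is sl(2), which has dimension 2^2 - 1 = 3 and rank 2 - 1 = 1 (a Cartan subalgebra is the diagonal traceless matrices). In the classification of classical Lie algebras, the special linear algebra sl(n+1) has type A_n; here n = 1, so the Dynkin diagram is a chain of 1 nodes with single edges (A_1). Hence the type is A_1.

type A_1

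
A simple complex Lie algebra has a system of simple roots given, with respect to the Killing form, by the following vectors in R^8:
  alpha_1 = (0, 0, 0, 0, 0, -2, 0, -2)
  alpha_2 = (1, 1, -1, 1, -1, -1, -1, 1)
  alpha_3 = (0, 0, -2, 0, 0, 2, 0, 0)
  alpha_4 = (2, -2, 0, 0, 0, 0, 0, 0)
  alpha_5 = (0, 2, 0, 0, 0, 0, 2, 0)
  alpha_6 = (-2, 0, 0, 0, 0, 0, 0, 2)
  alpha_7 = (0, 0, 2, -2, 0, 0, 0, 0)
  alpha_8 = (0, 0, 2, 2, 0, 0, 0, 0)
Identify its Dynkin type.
Compute the Cartan integers a_ij = 2(alpha_i, alpha_j)/(alpha_j, alpha_j); the resulting 8x8 Cartan matrix is
[[2, 0, -1, 0, 0, -1, 0, 0], [0, 2, 0, 0, 0, 0, -1, 0], [-1, 0, 2, 0, 0, 0, -1, -1], [0, 0, 0, 2, -1, -1, 0, 0], [0, 0, 0, -1, 2, 0, 0, 0], [-1, 0, 0, -1, 0, 2, 0, 0], [0, -1, -1, 0, 0, 0, 2, 0], [0, 0, -1, 0, 0, 0, 0, 2]].
All simple roots have the same length, so the diagram is simply laced. The associated Dynkin diagram is a chain of 7 nodes with one extra node attached to the third node from one end (E_8), so the type is E_8.

E_8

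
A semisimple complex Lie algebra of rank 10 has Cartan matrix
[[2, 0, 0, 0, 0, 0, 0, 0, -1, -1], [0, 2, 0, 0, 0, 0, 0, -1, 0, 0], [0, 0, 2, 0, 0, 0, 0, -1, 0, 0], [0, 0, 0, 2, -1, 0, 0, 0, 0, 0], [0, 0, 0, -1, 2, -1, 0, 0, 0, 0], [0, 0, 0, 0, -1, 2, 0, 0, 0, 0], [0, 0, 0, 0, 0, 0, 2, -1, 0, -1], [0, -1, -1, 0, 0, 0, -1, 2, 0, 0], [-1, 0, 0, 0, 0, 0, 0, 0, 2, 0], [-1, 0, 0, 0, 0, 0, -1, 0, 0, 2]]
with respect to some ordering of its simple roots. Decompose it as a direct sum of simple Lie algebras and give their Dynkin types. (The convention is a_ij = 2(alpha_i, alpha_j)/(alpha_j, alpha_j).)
A3 + D7

The diagram associated to this matrix has two connected components: the simple roots {alpha_4, alpha_5, alpha_6} form a chain of 3 nodes with single edges (A_3), and {alpha_1, alpha_2, alpha_3, alpha_7, alpha_8, alpha_9, alpha_10} form a chain of 5 nodes with a fork of two nodes at one end (D_7). A semisimple Lie algebra decomposes uniquely as the direct sum of simple ideals, one per connected component of its Dynkin diagram, so g ≅ A_3 ⊕ D_7 (dimension 15 + 91 = 106).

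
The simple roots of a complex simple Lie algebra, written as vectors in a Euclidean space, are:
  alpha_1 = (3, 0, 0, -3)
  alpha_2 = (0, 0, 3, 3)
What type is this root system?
Compute the Cartan integers a_ij = 2(alpha_i, alpha_j)/(alpha_j, alpha_j); the resulting 2x2 Cartan matrix is
[[2, -1], [-1, 2]].
All simple roots have the same length, so the diagram is simply laced. The associated Dynkin diagram is a chain of 2 nodes with single edges (A_2), so the type is A_2 (the algebra sl(3)).

A2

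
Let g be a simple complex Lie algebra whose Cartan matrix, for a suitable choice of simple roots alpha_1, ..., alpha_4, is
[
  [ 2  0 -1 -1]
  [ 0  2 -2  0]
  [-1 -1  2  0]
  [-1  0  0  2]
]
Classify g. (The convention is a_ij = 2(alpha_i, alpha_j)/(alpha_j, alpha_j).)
C_4 (sp(8))

The matrix has rank 4 with 2's on the diagonal. Reading the off-diagonal entries as Dynkin edges (a single edge where a_ij = a_ji = -1; a double or triple edge where a_ij * a_ji = 2 or 3), the diagram is a chain of 4 nodes with a double edge at one end; the terminal node there is the unique long simple root (C_4). One simple-root ordering that puts it in standard form is (alpha_4, alpha_1, alpha_3, alpha_2). So the algebra is type C_4, i.e. sp(8).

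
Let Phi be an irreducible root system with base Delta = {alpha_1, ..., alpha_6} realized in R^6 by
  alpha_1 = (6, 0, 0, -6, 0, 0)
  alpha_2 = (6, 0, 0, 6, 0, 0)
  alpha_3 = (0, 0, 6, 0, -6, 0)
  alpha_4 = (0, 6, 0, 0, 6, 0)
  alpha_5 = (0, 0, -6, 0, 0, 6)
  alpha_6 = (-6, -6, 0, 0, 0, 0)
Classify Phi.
type D_6

Compute the Cartan integers a_ij = 2(alpha_i, alpha_j)/(alpha_j, alpha_j); the resulting 6x6 Cartan matrix is
[[2, 0, 0, 0, 0, -1], [0, 2, 0, 0, 0, -1], [0, 0, 2, -1, -1, 0], [0, 0, -1, 2, 0, -1], [0, 0, -1, 0, 2, 0], [-1, -1, 0, -1, 0, 2]].
All simple roots have the same length, so the diagram is simply laced. The associated Dynkin diagram is a chain of 4 nodes with a fork of two nodes at one end (D_6), so the type is D_6 (the algebra so(12)).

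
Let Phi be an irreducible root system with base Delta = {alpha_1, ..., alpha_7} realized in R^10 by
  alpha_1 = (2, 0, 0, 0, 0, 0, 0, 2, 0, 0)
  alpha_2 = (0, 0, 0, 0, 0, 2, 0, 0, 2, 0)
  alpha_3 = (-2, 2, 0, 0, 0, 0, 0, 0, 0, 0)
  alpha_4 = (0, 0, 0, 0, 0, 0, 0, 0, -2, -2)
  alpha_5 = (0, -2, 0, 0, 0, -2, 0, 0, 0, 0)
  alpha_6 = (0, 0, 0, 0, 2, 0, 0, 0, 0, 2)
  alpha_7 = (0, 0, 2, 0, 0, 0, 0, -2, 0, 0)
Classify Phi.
Compute the Cartan integers a_ij = 2(alpha_i, alpha_j)/(alpha_j, alpha_j); the resulting 7x7 Cartan matrix is
[[2, 0, -1, 0, 0, 0, -1], [0, 2, 0, -1, -1, 0, 0], [-1, 0, 2, 0, -1, 0, 0], [0, -1, 0, 2, 0, -1, 0], [0, -1, -1, 0, 2, 0, 0], [0, 0, 0, -1, 0, 2, 0], [-1, 0, 0, 0, 0, 0, 2]].
All simple roots have the same length, so the diagram is simply laced. The associated Dynkin diagram is a chain of 7 nodes with single edges (A_7), so the type is A_7 (the algebra sl(8)).

A_7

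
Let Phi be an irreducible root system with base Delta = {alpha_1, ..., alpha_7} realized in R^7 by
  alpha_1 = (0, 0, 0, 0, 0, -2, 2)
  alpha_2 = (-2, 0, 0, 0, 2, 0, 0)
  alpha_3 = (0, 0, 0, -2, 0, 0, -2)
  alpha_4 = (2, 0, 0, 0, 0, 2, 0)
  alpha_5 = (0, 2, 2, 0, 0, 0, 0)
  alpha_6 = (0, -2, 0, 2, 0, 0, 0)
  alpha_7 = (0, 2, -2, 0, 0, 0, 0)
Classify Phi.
Compute the Cartan integers a_ij = 2(alpha_i, alpha_j)/(alpha_j, alpha_j); the resulting 7x7 Cartan matrix is
[[2, 0, -1, -1, 0, 0, 0], [0, 2, 0, -1, 0, 0, 0], [-1, 0, 2, 0, 0, -1, 0], [-1, -1, 0, 2, 0, 0, 0], [0, 0, 0, 0, 2, -1, 0], [0, 0, -1, 0, -1, 2, -1], [0, 0, 0, 0, 0, -1, 2]].
All simple roots have the same length, so the diagram is simply laced. The associated Dynkin diagram is a chain of 5 nodes with a fork of two nodes at one end (D_7), so the type is D_7 (the algebra so(14)).

D_7 (so(14))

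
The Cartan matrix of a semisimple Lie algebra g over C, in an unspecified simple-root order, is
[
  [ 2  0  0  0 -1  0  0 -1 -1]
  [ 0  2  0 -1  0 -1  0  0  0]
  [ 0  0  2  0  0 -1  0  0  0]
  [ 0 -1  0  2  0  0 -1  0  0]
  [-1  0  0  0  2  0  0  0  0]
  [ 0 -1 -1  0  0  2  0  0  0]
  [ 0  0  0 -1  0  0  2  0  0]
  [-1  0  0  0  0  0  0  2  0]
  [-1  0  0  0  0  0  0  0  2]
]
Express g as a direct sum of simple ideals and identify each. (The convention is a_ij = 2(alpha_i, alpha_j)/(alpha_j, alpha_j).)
The diagram associated to this matrix has two connected components: the simple roots {alpha_2, alpha_3, alpha_4, alpha_6, alpha_7} form a chain of 5 nodes with single edges (A_5), and {alpha_1, alpha_5, alpha_8, alpha_9} form a chain of 2 nodes with a fork of two nodes at one end (D_4). A semisimple Lie algebra decomposes uniquely as the direct sum of simple ideals, one per connected component of its Dynkin diagram, so g ≅ A_5 ⊕ D_4 (dimension 35 + 28 = 63).

A5 ⊕ D4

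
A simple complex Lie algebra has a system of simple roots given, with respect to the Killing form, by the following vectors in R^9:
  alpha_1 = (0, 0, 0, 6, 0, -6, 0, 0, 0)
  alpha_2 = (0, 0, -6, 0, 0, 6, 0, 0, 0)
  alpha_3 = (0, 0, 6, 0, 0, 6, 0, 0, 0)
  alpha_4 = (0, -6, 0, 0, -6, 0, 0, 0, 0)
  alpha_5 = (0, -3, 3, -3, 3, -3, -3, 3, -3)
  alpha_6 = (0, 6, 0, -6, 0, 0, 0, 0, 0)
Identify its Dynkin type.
Compute the Cartan integers a_ij = 2(alpha_i, alpha_j)/(alpha_j, alpha_j); the resulting 6x6 Cartan matrix is
[[2, -1, -1, 0, 0, -1], [-1, 2, 0, 0, -1, 0], [-1, 0, 2, 0, 0, 0], [0, 0, 0, 2, 0, -1], [0, -1, 0, 0, 2, 0], [-1, 0, 0, -1, 0, 2]].
All simple roots have the same length, so the diagram is simply laced. The associated Dynkin diagram is a chain of 5 nodes with one extra node attached to the third node from one end (E_6), so the type is E_6.

E_6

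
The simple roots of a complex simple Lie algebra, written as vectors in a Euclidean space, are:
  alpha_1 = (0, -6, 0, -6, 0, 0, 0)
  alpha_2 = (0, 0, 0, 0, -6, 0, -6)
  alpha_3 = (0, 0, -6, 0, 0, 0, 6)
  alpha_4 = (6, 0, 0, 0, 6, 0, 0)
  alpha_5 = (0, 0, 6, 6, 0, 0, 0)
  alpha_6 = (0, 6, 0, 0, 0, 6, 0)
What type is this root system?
Compute the Cartan integers a_ij = 2(alpha_i, alpha_j)/(alpha_j, alpha_j); the resulting 6x6 Cartan matrix is
[[2, 0, 0, 0, -1, -1], [0, 2, -1, -1, 0, 0], [0, -1, 2, 0, -1, 0], [0, -1, 0, 2, 0, 0], [-1, 0, -1, 0, 2, 0], [-1, 0, 0, 0, 0, 2]].
All simple roots have the same length, so the diagram is simply laced. The associated Dynkin diagram is a chain of 6 nodes with single edges (A_6), so the type is A_6 (the algebra sl(7)).

A6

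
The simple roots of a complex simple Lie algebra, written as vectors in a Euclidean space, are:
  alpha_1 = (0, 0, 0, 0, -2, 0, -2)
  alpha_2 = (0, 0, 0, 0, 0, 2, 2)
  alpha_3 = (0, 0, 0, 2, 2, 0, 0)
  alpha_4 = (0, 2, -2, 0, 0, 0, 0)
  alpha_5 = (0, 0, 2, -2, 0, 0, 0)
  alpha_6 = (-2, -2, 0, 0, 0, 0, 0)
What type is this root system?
A_6 (sl(7))

Compute the Cartan integers a_ij = 2(alpha_i, alpha_j)/(alpha_j, alpha_j); the resulting 6x6 Cartan matrix is
[[2, -1, -1, 0, 0, 0], [-1, 2, 0, 0, 0, 0], [-1, 0, 2, 0, -1, 0], [0, 0, 0, 2, -1, -1], [0, 0, -1, -1, 2, 0], [0, 0, 0, -1, 0, 2]].
All simple roots have the same length, so the diagram is simply laced. The associated Dynkin diagram is a chain of 6 nodes with single edges (A_6), so the type is A_6 (the algebra sl(7)).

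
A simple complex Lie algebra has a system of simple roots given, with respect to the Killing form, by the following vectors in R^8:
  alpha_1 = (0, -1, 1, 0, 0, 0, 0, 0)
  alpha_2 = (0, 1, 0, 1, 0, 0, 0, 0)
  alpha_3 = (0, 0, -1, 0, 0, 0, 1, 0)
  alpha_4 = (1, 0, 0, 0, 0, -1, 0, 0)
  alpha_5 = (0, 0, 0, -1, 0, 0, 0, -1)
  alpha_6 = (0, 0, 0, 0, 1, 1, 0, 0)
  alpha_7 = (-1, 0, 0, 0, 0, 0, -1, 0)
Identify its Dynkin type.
A7

Compute the Cartan integers a_ij = 2(alpha_i, alpha_j)/(alpha_j, alpha_j); the resulting 7x7 Cartan matrix is
[[2, -1, -1, 0, 0, 0, 0], [-1, 2, 0, 0, -1, 0, 0], [-1, 0, 2, 0, 0, 0, -1], [0, 0, 0, 2, 0, -1, -1], [0, -1, 0, 0, 2, 0, 0], [0, 0, 0, -1, 0, 2, 0], [0, 0, -1, -1, 0, 0, 2]].
All simple roots have the same length, so the diagram is simply laced. The associated Dynkin diagram is a chain of 7 nodes with single edges (A_7), so the type is A_7 (the algebra sl(8)).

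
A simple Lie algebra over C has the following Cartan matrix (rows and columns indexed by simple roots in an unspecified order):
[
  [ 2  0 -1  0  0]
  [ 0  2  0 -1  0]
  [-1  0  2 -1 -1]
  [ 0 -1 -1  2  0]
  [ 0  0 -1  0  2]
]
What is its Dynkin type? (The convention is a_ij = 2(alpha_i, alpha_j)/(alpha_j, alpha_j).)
D_5 (so(10))

The matrix has rank 5 with 2's on the diagonal. Reading the off-diagonal entries as Dynkin edges (a single edge where a_ij = a_ji = -1; a double or triple edge where a_ij * a_ji = 2 or 3), the diagram is a chain of 3 nodes with a fork of two nodes at one end (D_5). One simple-root ordering that puts it in standard form is (alpha_2, alpha_4, alpha_3, alpha_1, alpha_5). So the algebra is type D_5, i.e. so(10).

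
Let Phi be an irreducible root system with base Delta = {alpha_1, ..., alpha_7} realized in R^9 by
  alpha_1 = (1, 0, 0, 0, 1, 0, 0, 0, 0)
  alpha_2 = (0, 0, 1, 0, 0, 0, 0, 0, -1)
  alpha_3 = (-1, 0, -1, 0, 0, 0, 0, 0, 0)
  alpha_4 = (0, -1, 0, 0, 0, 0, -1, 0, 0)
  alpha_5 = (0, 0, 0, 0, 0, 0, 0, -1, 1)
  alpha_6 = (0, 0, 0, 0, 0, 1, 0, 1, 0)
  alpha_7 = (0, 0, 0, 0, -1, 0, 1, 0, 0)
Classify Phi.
Compute the Cartan integers a_ij = 2(alpha_i, alpha_j)/(alpha_j, alpha_j); the resulting 7x7 Cartan matrix is
[[2, 0, -1, 0, 0, 0, -1], [0, 2, -1, 0, -1, 0, 0], [-1, -1, 2, 0, 0, 0, 0], [0, 0, 0, 2, 0, 0, -1], [0, -1, 0, 0, 2, -1, 0], [0, 0, 0, 0, -1, 2, 0], [-1, 0, 0, -1, 0, 0, 2]].
All simple roots have the same length, so the diagram is simply laced. The associated Dynkin diagram is a chain of 7 nodes with single edges (A_7), so the type is A_7 (the algebra sl(8)).

A_7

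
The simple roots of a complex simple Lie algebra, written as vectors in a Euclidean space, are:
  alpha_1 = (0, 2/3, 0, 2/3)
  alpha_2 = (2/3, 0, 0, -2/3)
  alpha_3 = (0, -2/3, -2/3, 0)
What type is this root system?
Compute the Cartan integers a_ij = 2(alpha_i, alpha_j)/(alpha_j, alpha_j); the resulting 3x3 Cartan matrix is
[[2, -1, -1], [-1, 2, 0], [-1, 0, 2]].
All simple roots have the same length, so the diagram is simply laced. The associated Dynkin diagram is a chain of 3 nodes with single edges (A_3), so the type is A_3 (the algebra sl(4)).

A_3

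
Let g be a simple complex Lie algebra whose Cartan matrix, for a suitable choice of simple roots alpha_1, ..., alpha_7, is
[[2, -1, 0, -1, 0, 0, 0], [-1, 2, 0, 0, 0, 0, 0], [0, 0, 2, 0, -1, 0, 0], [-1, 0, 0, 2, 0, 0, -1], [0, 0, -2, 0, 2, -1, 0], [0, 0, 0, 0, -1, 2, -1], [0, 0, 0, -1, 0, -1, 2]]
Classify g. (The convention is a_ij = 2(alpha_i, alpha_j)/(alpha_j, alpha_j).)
B_7

The matrix has rank 7 with 2's on the diagonal. Reading the off-diagonal entries as Dynkin edges (a single edge where a_ij = a_ji = -1; a double or triple edge where a_ij * a_ji = 2 or 3), the diagram is a chain of 7 nodes with a double edge at one end; the terminal node there is the unique short simple root (B_7). One simple-root ordering that puts it in standard form is (alpha_2, alpha_1, alpha_4, alpha_7, alpha_6, alpha_5, alpha_3). So the algebra is type B_7, i.e. so(15).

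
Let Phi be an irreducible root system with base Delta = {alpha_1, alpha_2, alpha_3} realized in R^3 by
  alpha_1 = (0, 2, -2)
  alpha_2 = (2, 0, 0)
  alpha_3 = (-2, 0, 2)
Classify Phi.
B3

Compute the Cartan integers a_ij = 2(alpha_i, alpha_j)/(alpha_j, alpha_j); the resulting 3x3 Cartan matrix is
[[2, 0, -1], [0, 2, -1], [-1, -2, 2]].
The roots have two lengths (squared-length ratio 2:1); the short ones are alpha_{2}. The associated Dynkin diagram is a chain of 3 nodes with a double edge at one end; the terminal node there is the unique short simple root (B_3), so the type is B_3 (the algebra so(7)).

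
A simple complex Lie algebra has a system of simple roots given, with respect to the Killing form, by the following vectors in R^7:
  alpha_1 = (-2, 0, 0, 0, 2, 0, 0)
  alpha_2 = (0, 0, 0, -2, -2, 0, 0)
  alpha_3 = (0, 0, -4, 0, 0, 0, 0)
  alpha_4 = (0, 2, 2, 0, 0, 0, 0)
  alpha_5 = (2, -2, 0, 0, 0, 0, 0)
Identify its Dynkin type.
type C_5

Compute the Cartan integers a_ij = 2(alpha_i, alpha_j)/(alpha_j, alpha_j); the resulting 5x5 Cartan matrix is
[[2, -1, 0, 0, -1], [-1, 2, 0, 0, 0], [0, 0, 2, -2, 0], [0, 0, -1, 2, -1], [-1, 0, 0, -1, 2]].
The roots have two lengths (squared-length ratio 2:1); the short ones are alpha_{1,2,4,5}. The associated Dynkin diagram is a chain of 5 nodes with a double edge at one end; the terminal node there is the unique long simple root (C_5), so the type is C_5 (the algebra sp(10)).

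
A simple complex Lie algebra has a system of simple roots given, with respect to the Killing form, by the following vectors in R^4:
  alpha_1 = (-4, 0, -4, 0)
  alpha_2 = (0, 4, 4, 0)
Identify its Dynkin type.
Compute the Cartan integers a_ij = 2(alpha_i, alpha_j)/(alpha_j, alpha_j); the resulting 2x2 Cartan matrix is
[[2, -1], [-1, 2]].
All simple roots have the same length, so the diagram is simply laced. The associated Dynkin diagram is a chain of 2 nodes with single edges (A_2), so the type is A_2 (the algebra sl(3)).

A_2 (sl(3))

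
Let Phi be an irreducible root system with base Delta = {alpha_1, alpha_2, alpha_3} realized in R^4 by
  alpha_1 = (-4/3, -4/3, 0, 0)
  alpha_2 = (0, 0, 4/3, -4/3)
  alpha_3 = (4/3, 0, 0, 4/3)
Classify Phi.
A3

Compute the Cartan integers a_ij = 2(alpha_i, alpha_j)/(alpha_j, alpha_j); the resulting 3x3 Cartan matrix is
[[2, 0, -1], [0, 2, -1], [-1, -1, 2]].
All simple roots have the same length, so the diagram is simply laced. The associated Dynkin diagram is a chain of 3 nodes with single edges (A_3), so the type is A_3 (the algebra sl(4)).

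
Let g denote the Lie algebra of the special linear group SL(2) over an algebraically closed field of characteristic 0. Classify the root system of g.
This is sl(2), which has dimension 2^2 - 1 = 3 and rank 2 - 1 = 1 (a Cartan subalgebra is the diagonal traceless matrices). In the classification of classical Lie algebras, the special linear algebra sl(n+1) has type A_n; here n = 1, so the Dynkin diagram is a chain of 1 nodes with single edges (A_1). Hence the type is A_1.

A_1 (sl(2))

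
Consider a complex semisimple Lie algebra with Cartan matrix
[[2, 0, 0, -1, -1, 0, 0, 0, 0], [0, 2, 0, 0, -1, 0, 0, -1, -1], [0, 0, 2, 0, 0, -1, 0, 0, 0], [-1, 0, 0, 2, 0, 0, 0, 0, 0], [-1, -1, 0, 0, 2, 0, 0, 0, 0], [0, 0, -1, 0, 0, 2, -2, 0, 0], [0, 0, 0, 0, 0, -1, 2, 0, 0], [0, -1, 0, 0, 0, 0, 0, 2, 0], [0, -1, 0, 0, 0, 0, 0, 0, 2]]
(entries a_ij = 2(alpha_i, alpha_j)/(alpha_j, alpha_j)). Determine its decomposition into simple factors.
The diagram associated to this matrix has two connected components: the simple roots {alpha_3, alpha_6, alpha_7} form a chain of 3 nodes with a double edge at one end; the terminal node there is the unique short simple root (B_3), and {alpha_1, alpha_2, alpha_4, alpha_5, alpha_8, alpha_9} form a chain of 4 nodes with a fork of two nodes at one end (D_6). A semisimple Lie algebra decomposes uniquely as the direct sum of simple ideals, one per connected component of its Dynkin diagram, so g ≅ B_3 ⊕ D_6 (dimension 21 + 66 = 87).

B_3 ⊕ D_6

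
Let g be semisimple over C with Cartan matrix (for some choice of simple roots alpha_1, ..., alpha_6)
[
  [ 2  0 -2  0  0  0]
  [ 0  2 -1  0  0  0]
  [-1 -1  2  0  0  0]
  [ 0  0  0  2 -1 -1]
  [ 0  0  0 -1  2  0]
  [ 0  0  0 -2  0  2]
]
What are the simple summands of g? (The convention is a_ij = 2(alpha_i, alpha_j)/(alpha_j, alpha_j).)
C_3 (sp(6)) + C_3 (sp(6))

The diagram associated to this matrix has two connected components: the simple roots {alpha_4, alpha_5, alpha_6} form a chain of 3 nodes with a double edge at one end; the terminal node there is the unique long simple root (C_3), and {alpha_1, alpha_2, alpha_3} form a chain of 3 nodes with a double edge at one end; the terminal node there is the unique long simple root (C_3). A semisimple Lie algebra decomposes uniquely as the direct sum of simple ideals, one per connected component of its Dynkin diagram, so g ≅ C_3 ⊕ C_3 (dimension 21 + 21 = 42).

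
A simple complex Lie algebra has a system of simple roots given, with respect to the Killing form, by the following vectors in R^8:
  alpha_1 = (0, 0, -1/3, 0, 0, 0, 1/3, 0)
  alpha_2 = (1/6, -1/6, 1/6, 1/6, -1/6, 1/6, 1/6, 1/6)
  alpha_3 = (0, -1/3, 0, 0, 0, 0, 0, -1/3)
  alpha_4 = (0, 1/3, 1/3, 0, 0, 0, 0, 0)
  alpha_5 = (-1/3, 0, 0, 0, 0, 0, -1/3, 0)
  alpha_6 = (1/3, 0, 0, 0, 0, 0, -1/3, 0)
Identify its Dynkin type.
E_6

Compute the Cartan integers a_ij = 2(alpha_i, alpha_j)/(alpha_j, alpha_j); the resulting 6x6 Cartan matrix is
[[2, 0, 0, -1, -1, -1], [0, 2, 0, 0, -1, 0], [0, 0, 2, -1, 0, 0], [-1, 0, -1, 2, 0, 0], [-1, -1, 0, 0, 2, 0], [-1, 0, 0, 0, 0, 2]].
All simple roots have the same length, so the diagram is simply laced. The associated Dynkin diagram is a chain of 5 nodes with one extra node attached to the third node from one end (E_6), so the type is E_6.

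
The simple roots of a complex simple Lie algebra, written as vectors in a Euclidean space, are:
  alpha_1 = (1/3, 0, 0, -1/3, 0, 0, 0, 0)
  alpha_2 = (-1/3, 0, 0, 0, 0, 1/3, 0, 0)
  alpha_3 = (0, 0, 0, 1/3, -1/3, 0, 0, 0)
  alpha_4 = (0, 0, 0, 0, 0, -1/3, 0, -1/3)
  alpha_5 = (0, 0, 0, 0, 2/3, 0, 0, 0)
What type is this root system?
Compute the Cartan integers a_ij = 2(alpha_i, alpha_j)/(alpha_j, alpha_j); the resulting 5x5 Cartan matrix is
[[2, -1, -1, 0, 0], [-1, 2, 0, -1, 0], [-1, 0, 2, 0, -1], [0, -1, 0, 2, 0], [0, 0, -2, 0, 2]].
The roots have two lengths (squared-length ratio 2:1); the short ones are alpha_{1,2,3,4}. The associated Dynkin diagram is a chain of 5 nodes with a double edge at one end; the terminal node there is the unique long simple root (C_5), so the type is C_5 (the algebra sp(10)).

C_5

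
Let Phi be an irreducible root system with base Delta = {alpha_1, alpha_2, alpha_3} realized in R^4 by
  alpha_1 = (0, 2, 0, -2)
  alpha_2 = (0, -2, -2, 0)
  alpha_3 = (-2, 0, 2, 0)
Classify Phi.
A3

Compute the Cartan integers a_ij = 2(alpha_i, alpha_j)/(alpha_j, alpha_j); the resulting 3x3 Cartan matrix is
[[2, -1, 0], [-1, 2, -1], [0, -1, 2]].
All simple roots have the same length, so the diagram is simply laced. The associated Dynkin diagram is a chain of 3 nodes with single edges (A_3), so the type is A_3 (the algebra sl(4)).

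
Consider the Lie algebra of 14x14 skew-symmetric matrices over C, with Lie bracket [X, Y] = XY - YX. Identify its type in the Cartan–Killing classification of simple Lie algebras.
D_7 (so(14))

This is so(14) with 14 even, which has dimension 14(14-1)/2 = 91 and rank 14/2 = 7. In the classification of classical Lie algebras, the orthogonal algebra so(2n) in an even number of variables has type D_n; here n = 7, so the Dynkin diagram is a chain of 5 nodes with a fork of two nodes at one end (D_7). Hence the type is D_7.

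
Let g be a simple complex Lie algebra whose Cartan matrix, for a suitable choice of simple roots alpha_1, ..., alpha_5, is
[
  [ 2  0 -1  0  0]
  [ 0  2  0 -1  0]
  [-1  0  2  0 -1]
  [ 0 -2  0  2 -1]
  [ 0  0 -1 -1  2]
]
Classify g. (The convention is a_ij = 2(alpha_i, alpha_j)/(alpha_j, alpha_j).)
B5

The matrix has rank 5 with 2's on the diagonal. Reading the off-diagonal entries as Dynkin edges (a single edge where a_ij = a_ji = -1; a double or triple edge where a_ij * a_ji = 2 or 3), the diagram is a chain of 5 nodes with a double edge at one end; the terminal node there is the unique short simple root (B_5). One simple-root ordering that puts it in standard form is (alpha_1, alpha_3, alpha_5, alpha_4, alpha_2). So the algebra is type B_5, i.e. so(11).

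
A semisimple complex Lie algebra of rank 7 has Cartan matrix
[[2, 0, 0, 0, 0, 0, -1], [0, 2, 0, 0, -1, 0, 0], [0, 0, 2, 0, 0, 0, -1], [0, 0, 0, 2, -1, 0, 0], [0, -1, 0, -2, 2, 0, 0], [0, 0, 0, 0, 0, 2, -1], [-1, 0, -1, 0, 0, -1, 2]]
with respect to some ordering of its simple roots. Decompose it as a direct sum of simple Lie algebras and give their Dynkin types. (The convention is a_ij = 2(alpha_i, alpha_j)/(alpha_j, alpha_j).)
The diagram associated to this matrix has two connected components: the simple roots {alpha_2, alpha_4, alpha_5} form a chain of 3 nodes with a double edge at one end; the terminal node there is the unique short simple root (B_3), and {alpha_1, alpha_3, alpha_6, alpha_7} form a chain of 2 nodes with a fork of two nodes at one end (D_4). A semisimple Lie algebra decomposes uniquely as the direct sum of simple ideals, one per connected component of its Dynkin diagram, so g ≅ B_3 ⊕ D_4 (dimension 21 + 28 = 49).

B_3 ⊕ D_4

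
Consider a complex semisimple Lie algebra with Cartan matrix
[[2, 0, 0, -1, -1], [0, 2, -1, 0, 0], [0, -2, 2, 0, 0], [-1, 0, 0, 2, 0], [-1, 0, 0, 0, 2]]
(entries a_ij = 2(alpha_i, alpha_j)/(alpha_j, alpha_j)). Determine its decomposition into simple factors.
The diagram associated to this matrix has two connected components: the simple roots {alpha_1, alpha_4, alpha_5} form a chain of 3 nodes with single edges (A_3), and {alpha_2, alpha_3} form a chain of 2 nodes with a double edge at one end; the terminal node there is the unique short simple root (B_2). A semisimple Lie algebra decomposes uniquely as the direct sum of simple ideals, one per connected component of its Dynkin diagram, so g ≅ A_3 ⊕ B_2 (dimension 15 + 10 = 25).

type A_3 + type B_2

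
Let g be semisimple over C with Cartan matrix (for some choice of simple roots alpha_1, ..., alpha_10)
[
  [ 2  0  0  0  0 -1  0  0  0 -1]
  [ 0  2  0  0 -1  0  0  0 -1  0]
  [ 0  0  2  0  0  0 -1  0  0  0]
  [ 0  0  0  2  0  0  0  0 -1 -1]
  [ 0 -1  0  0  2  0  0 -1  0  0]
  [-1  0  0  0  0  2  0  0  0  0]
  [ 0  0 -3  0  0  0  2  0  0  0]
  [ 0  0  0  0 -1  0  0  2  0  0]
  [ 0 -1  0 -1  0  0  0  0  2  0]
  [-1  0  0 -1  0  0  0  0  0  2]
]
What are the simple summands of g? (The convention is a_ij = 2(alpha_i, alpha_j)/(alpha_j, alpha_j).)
A_8 (sl(9)) ⊕ G_2

The diagram associated to this matrix has two connected components: the simple roots {alpha_1, alpha_2, alpha_4, alpha_5, alpha_6, alpha_8, alpha_9, alpha_10} form a chain of 8 nodes with single edges (A_8), and {alpha_3, alpha_7} form two nodes joined by a triple edge (G_2). A semisimple Lie algebra decomposes uniquely as the direct sum of simple ideals, one per connected component of its Dynkin diagram, so g ≅ A_8 ⊕ G_2 (dimension 80 + 14 = 94).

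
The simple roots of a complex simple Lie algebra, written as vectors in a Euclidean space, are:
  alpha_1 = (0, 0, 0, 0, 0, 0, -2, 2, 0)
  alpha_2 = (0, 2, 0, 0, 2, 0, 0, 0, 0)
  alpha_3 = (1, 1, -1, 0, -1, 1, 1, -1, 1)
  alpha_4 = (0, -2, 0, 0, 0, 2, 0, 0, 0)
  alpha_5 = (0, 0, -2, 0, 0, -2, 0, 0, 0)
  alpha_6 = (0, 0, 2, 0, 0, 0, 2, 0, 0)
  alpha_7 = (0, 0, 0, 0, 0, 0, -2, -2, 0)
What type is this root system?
Compute the Cartan integers a_ij = 2(alpha_i, alpha_j)/(alpha_j, alpha_j); the resulting 7x7 Cartan matrix is
[[2, 0, -1, 0, 0, -1, 0], [0, 2, 0, -1, 0, 0, 0], [-1, 0, 2, 0, 0, 0, 0], [0, -1, 0, 2, -1, 0, 0], [0, 0, 0, -1, 2, -1, 0], [-1, 0, 0, 0, -1, 2, -1], [0, 0, 0, 0, 0, -1, 2]].
All simple roots have the same length, so the diagram is simply laced. The associated Dynkin diagram is a chain of 6 nodes with one extra node attached to the third node from one end (E_7), so the type is E_7.

E7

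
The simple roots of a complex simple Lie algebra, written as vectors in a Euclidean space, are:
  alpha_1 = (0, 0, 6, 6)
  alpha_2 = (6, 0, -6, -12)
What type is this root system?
Compute the Cartan integers a_ij = 2(alpha_i, alpha_j)/(alpha_j, alpha_j); the resulting 2x2 Cartan matrix is
[[2, -1], [-3, 2]].
The roots have two lengths (squared-length ratio 3:1); the short ones are alpha_{1}. The associated Dynkin diagram is two nodes joined by a triple edge (G_2), so the type is G_2.

G_2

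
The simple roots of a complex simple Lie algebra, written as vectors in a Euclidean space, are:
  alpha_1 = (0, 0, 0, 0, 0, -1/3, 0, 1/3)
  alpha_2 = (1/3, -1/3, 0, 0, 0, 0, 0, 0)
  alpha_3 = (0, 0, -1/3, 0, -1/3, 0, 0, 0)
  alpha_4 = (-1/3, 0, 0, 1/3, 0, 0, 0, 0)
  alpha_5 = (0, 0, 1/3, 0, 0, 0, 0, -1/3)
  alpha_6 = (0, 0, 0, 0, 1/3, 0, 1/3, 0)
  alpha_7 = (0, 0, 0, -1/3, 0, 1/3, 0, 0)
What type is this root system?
Compute the Cartan integers a_ij = 2(alpha_i, alpha_j)/(alpha_j, alpha_j); the resulting 7x7 Cartan matrix is
[[2, 0, 0, 0, -1, 0, -1], [0, 2, 0, -1, 0, 0, 0], [0, 0, 2, 0, -1, -1, 0], [0, -1, 0, 2, 0, 0, -1], [-1, 0, -1, 0, 2, 0, 0], [0, 0, -1, 0, 0, 2, 0], [-1, 0, 0, -1, 0, 0, 2]].
All simple roots have the same length, so the diagram is simply laced. The associated Dynkin diagram is a chain of 7 nodes with single edges (A_7), so the type is A_7 (the algebra sl(8)).

A_7 (sl(8))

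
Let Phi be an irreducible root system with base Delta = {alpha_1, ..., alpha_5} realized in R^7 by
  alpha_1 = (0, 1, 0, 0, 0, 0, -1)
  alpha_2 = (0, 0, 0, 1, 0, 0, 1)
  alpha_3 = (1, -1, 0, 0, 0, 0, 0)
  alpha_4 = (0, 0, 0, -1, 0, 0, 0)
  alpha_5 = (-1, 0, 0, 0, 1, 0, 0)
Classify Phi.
Compute the Cartan integers a_ij = 2(alpha_i, alpha_j)/(alpha_j, alpha_j); the resulting 5x5 Cartan matrix is
[[2, -1, -1, 0, 0], [-1, 2, 0, -2, 0], [-1, 0, 2, 0, -1], [0, -1, 0, 2, 0], [0, 0, -1, 0, 2]].
The roots have two lengths (squared-length ratio 2:1); the short ones are alpha_{4}. The associated Dynkin diagram is a chain of 5 nodes with a double edge at one end; the terminal node there is the unique short simple root (B_5), so the type is B_5 (the algebra so(11)).

B5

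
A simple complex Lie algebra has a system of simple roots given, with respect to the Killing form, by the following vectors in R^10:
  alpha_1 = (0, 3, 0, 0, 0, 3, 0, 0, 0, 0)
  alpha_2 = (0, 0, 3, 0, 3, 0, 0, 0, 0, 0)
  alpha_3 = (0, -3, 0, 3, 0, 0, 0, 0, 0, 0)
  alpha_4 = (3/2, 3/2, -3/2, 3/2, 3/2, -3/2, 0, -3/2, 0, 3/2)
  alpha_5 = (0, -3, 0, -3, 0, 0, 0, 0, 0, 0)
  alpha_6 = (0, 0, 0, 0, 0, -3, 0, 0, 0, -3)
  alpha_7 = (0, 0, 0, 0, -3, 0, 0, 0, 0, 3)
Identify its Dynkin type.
Compute the Cartan integers a_ij = 2(alpha_i, alpha_j)/(alpha_j, alpha_j); the resulting 7x7 Cartan matrix is
[[2, 0, -1, 0, -1, -1, 0], [0, 2, 0, 0, 0, 0, -1], [-1, 0, 2, 0, 0, 0, 0], [0, 0, 0, 2, -1, 0, 0], [-1, 0, 0, -1, 2, 0, 0], [-1, 0, 0, 0, 0, 2, -1], [0, -1, 0, 0, 0, -1, 2]].
All simple roots have the same length, so the diagram is simply laced. The associated Dynkin diagram is a chain of 6 nodes with one extra node attached to the third node from one end (E_7), so the type is E_7.

E7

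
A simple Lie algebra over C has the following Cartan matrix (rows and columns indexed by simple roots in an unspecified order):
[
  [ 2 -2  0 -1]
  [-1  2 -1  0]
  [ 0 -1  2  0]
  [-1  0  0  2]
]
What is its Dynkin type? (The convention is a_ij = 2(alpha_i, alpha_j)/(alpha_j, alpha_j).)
The matrix has rank 4 with 2's on the diagonal. Reading the off-diagonal entries as Dynkin edges (a single edge where a_ij = a_ji = -1; a double or triple edge where a_ij * a_ji = 2 or 3), the diagram is a chain of 4 nodes with a double edge between the middle two (F_4). One simple-root ordering that puts it in standard form is (alpha_4, alpha_1, alpha_2, alpha_3). So the algebra is type F_4.

F_4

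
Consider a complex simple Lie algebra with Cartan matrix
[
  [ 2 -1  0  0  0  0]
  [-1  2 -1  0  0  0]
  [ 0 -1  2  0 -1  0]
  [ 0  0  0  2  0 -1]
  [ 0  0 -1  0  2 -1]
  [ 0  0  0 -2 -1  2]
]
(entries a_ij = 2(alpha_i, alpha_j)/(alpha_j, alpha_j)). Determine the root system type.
type B_6

The matrix has rank 6 with 2's on the diagonal. Reading the off-diagonal entries as Dynkin edges (a single edge where a_ij = a_ji = -1; a double or triple edge where a_ij * a_ji = 2 or 3), the diagram is a chain of 6 nodes with a double edge at one end; the terminal node there is the unique short simple root (B_6). One simple-root ordering that puts it in standard form is (alpha_1, alpha_2, alpha_3, alpha_5, alpha_6, alpha_4). So the algebra is type B_6, i.e. so(13).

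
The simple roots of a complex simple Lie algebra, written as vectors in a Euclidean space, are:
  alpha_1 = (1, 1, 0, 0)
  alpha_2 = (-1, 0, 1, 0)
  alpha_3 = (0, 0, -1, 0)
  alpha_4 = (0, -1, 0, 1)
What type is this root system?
Compute the Cartan integers a_ij = 2(alpha_i, alpha_j)/(alpha_j, alpha_j); the resulting 4x4 Cartan matrix is
[[2, -1, 0, -1], [-1, 2, -2, 0], [0, -1, 2, 0], [-1, 0, 0, 2]].
The roots have two lengths (squared-length ratio 2:1); the short ones are alpha_{3}. The associated Dynkin diagram is a chain of 4 nodes with a double edge at one end; the terminal node there is the unique short simple root (B_4), so the type is B_4 (the algebra so(9)).

B_4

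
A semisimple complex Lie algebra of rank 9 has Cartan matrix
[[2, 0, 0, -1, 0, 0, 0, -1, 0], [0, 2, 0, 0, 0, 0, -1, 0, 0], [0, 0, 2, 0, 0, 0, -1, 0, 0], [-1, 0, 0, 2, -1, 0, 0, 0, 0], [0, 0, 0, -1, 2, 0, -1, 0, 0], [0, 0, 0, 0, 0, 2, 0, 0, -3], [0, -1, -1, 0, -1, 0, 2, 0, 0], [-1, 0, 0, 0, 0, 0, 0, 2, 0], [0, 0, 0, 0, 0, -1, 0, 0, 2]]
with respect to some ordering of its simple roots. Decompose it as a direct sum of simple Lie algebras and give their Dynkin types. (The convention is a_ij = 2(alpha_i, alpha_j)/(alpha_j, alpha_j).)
The diagram associated to this matrix has two connected components: the simple roots {alpha_1, alpha_2, alpha_3, alpha_4, alpha_5, alpha_7, alpha_8} form a chain of 5 nodes with a fork of two nodes at one end (D_7), and {alpha_6, alpha_9} form two nodes joined by a triple edge (G_2). A semisimple Lie algebra decomposes uniquely as the direct sum of simple ideals, one per connected component of its Dynkin diagram, so g ≅ D_7 ⊕ G_2 (dimension 91 + 14 = 105).

D7 + G2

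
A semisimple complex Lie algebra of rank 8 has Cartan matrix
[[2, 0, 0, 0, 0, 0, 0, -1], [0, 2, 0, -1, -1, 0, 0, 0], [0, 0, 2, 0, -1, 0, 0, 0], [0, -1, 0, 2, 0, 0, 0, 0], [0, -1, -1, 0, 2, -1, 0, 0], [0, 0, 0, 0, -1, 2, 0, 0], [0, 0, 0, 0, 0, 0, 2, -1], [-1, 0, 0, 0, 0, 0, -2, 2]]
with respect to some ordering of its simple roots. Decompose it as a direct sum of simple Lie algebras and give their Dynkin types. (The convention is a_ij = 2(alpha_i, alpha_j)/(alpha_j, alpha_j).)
The diagram associated to this matrix has two connected components: the simple roots {alpha_1, alpha_7, alpha_8} form a chain of 3 nodes with a double edge at one end; the terminal node there is the unique short simple root (B_3), and {alpha_2, alpha_3, alpha_4, alpha_5, alpha_6} form a chain of 3 nodes with a fork of two nodes at one end (D_5). A semisimple Lie algebra decomposes uniquely as the direct sum of simple ideals, one per connected component of its Dynkin diagram, so g ≅ B_3 ⊕ D_5 (dimension 21 + 45 = 66).

B3 ⊕ D5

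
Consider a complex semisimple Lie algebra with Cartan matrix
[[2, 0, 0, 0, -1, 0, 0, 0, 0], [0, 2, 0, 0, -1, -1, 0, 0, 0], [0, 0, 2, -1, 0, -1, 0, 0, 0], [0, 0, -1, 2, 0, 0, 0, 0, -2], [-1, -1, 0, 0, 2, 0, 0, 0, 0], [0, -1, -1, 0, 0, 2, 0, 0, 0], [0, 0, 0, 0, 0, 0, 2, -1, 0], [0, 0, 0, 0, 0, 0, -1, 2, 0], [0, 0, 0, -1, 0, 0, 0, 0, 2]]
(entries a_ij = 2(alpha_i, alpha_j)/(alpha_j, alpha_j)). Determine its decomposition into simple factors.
type A_2 ⊕ type B_7

The diagram associated to this matrix has two connected components: the simple roots {alpha_7, alpha_8} form a chain of 2 nodes with single edges (A_2), and {alpha_1, alpha_2, alpha_3, alpha_4, alpha_5, alpha_6, alpha_9} form a chain of 7 nodes with a double edge at one end; the terminal node there is the unique short simple root (B_7). A semisimple Lie algebra decomposes uniquely as the direct sum of simple ideals, one per connected component of its Dynkin diagram, so g ≅ A_2 ⊕ B_7 (dimension 8 + 105 = 113).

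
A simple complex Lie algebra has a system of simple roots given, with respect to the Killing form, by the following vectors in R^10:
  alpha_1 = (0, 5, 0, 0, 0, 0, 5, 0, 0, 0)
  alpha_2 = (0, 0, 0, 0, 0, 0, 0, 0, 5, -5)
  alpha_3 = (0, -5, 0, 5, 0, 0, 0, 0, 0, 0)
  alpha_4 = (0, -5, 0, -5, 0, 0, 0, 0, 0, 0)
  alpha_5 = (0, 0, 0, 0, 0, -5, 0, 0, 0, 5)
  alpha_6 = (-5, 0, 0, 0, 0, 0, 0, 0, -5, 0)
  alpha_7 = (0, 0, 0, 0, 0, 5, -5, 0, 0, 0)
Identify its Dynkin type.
D_7 (so(14))

Compute the Cartan integers a_ij = 2(alpha_i, alpha_j)/(alpha_j, alpha_j); the resulting 7x7 Cartan matrix is
[[2, 0, -1, -1, 0, 0, -1], [0, 2, 0, 0, -1, -1, 0], [-1, 0, 2, 0, 0, 0, 0], [-1, 0, 0, 2, 0, 0, 0], [0, -1, 0, 0, 2, 0, -1], [0, -1, 0, 0, 0, 2, 0], [-1, 0, 0, 0, -1, 0, 2]].
All simple roots have the same length, so the diagram is simply laced. The associated Dynkin diagram is a chain of 5 nodes with a fork of two nodes at one end (D_7), so the type is D_7 (the algebra so(14)).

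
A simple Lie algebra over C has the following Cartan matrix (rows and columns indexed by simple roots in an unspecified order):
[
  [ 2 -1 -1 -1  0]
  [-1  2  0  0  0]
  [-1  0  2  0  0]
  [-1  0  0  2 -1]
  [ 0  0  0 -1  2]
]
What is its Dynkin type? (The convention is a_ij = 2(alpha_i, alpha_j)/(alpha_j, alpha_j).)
D_5 (so(10))

The matrix has rank 5 with 2's on the diagonal. Reading the off-diagonal entries as Dynkin edges (a single edge where a_ij = a_ji = -1; a double or triple edge where a_ij * a_ji = 2 or 3), the diagram is a chain of 3 nodes with a fork of two nodes at one end (D_5). One simple-root ordering that puts it in standard form is (alpha_5, alpha_4, alpha_1, alpha_2, alpha_3). So the algebra is type D_5, i.e. so(10).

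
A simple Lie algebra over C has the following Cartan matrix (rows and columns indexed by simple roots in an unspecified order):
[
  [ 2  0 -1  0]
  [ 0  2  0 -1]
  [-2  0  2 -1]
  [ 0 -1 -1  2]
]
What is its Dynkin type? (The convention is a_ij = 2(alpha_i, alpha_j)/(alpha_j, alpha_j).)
The matrix has rank 4 with 2's on the diagonal. Reading the off-diagonal entries as Dynkin edges (a single edge where a_ij = a_ji = -1; a double or triple edge where a_ij * a_ji = 2 or 3), the diagram is a chain of 4 nodes with a double edge at one end; the terminal node there is the unique short simple root (B_4). One simple-root ordering that puts it in standard form is (alpha_2, alpha_4, alpha_3, alpha_1). So the algebra is type B_4, i.e. so(9).

B_4 (so(9))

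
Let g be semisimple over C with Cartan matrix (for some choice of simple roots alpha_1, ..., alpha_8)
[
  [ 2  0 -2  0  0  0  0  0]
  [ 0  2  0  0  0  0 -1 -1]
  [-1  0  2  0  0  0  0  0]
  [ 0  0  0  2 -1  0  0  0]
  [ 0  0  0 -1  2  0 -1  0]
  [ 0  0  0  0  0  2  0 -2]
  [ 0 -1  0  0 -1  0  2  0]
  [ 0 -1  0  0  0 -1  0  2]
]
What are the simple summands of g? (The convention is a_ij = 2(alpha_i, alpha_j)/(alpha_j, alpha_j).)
The diagram associated to this matrix has two connected components: the simple roots {alpha_1, alpha_3} form a chain of 2 nodes with a double edge at one end; the terminal node there is the unique short simple root (B_2), and {alpha_2, alpha_4, alpha_5, alpha_6, alpha_7, alpha_8} form a chain of 6 nodes with a double edge at one end; the terminal node there is the unique long simple root (C_6). A semisimple Lie algebra decomposes uniquely as the direct sum of simple ideals, one per connected component of its Dynkin diagram, so g ≅ B_2 ⊕ C_6 (dimension 10 + 78 = 88).

B_2 (so(5)) ⊕ C_6 (sp(12))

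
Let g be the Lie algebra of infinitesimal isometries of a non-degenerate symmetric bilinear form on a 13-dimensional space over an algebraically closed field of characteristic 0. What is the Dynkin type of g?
This is so(13) with 13 odd, which has dimension 13(13-1)/2 = 78 and rank (13-1)/2 = 6. In the classification of classical Lie algebras, the orthogonal algebra so(2n+1) in an odd number of variables has type B_n; here n = 6, so the Dynkin diagram is a chain of 6 nodes with a double edge at one end; the terminal node there is the unique short simple root (B_6). Hence the type is B_6.

type B_6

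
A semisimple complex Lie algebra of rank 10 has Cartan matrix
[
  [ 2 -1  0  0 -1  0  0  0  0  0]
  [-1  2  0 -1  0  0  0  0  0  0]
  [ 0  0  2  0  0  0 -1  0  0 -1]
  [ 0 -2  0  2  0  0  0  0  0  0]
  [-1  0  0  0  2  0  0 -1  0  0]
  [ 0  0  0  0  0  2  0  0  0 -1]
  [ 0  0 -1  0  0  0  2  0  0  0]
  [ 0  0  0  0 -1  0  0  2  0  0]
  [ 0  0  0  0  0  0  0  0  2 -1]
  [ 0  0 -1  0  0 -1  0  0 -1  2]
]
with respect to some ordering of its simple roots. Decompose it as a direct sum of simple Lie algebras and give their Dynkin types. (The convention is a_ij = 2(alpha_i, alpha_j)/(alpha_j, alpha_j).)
The diagram associated to this matrix has two connected components: the simple roots {alpha_1, alpha_2, alpha_4, alpha_5, alpha_8} form a chain of 5 nodes with a double edge at one end; the terminal node there is the unique long simple root (C_5), and {alpha_3, alpha_6, alpha_7, alpha_9, alpha_10} form a chain of 3 nodes with a fork of two nodes at one end (D_5). A semisimple Lie algebra decomposes uniquely as the direct sum of simple ideals, one per connected component of its Dynkin diagram, so g ≅ C_5 ⊕ D_5 (dimension 55 + 45 = 100).

C_5 ⊕ D_5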